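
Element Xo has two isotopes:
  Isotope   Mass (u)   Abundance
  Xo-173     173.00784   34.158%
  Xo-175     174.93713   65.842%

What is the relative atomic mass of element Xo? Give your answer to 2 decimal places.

Ar = Σ fᵢ·mᵢ = 0.34158 × 173.00784 + 0.65842 × 174.93713
= 59.096018 + 115.182105 = 174.278123 u

174.28 u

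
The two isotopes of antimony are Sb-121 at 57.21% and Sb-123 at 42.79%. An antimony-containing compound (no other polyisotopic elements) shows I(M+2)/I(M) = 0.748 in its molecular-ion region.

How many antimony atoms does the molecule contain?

With n Sb atoms, P(M+2)/P(M) = C(n,1)·p^(n−1)q / p^n = n·q/p = n · 0.4279/0.5721.
n = 0.748 × 0.5721/0.4279 = 1.00 ≈ 1

1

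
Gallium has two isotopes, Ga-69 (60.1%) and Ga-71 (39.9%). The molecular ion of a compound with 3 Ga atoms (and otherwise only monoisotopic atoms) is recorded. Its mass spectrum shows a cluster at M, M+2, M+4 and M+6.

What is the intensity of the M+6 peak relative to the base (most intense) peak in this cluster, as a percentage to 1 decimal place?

14.7%

(0.601 + 0.399)^3 gives M 0.2171, M+2 0.4324, M+4 0.2870, M+6 0.0635; the largest is M+2.
P(M+2) = C(3,1) × 0.601^2 × 0.399^1 = 3 × 0.361201 × 0.3990 = 0.432358 (base)
P(M+6) = C(3,3) × 0.601^0 × 0.399^3 = 1 × 1.0000 × 0.0635212 = 0.063521
Relative intensity = 0.063521 / 0.432358 × 100 = 14.7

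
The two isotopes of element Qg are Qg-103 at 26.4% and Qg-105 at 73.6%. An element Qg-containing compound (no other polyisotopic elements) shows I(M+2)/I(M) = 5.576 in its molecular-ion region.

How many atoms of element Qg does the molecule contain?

The M+2/M ratio from n Qg atoms is n · q/p = n · 0.736/0.264.
n = 5.576 × 0.264/0.736 = 2.00 ≈ 2

2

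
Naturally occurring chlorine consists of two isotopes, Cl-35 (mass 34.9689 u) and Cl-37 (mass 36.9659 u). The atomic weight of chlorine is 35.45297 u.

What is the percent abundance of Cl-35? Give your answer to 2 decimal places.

Writing the weighted mean with unknown fraction x of Cl-35:
34.9689·x + 36.9659·(1 − x) = 35.45297
(34.9689 − 36.9659)·x = 35.45297 − 36.9659
x = -1.51293 / -1.9970 = 0.75760 → 75.76% Cl-35, 24.24% Cl-37.

75.76%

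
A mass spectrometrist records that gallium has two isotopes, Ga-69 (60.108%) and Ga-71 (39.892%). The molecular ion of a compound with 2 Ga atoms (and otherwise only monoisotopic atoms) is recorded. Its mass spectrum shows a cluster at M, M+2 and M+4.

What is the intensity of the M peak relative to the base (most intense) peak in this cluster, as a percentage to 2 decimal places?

75.34%

(0.60108 + 0.39892)^2 gives M 0.3613, M+2 0.4796, M+4 0.1591; the largest is M+2.
P(M+2) = C(2,1) × 0.60108^1 × 0.39892^1 = 2 × 0.60108 × 0.39892 = 0.479566 (base)
P(M) = C(2,0) × 0.60108^2 × 0.39892^0 = 1 × 0.36129717 × 1.0000 = 0.361297
Relative intensity = 0.361297 / 0.479566 × 100 = 75.34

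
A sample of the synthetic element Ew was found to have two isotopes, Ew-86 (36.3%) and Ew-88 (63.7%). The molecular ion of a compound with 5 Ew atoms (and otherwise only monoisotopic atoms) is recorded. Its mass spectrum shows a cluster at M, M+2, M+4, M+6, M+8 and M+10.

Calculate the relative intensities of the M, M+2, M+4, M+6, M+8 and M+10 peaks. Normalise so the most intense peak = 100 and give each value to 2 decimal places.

1.85 : 16.24 : 56.99 : 100.00 : 87.74 : 30.79

The 5 Ew atoms are independent, so intensities follow the terms of (0.363 + 0.637)^5.
P(M) = 0.363^5 = 0.006303
P(M+2) = 5 × 0.363^4 × 0.637^1 = 0.055301
P(M+4) = 10 × 0.363^3 × 0.637^2 = 0.194088
P(M+6) = 10 × 0.363^2 × 0.637^3 = 0.340590
P(M+8) = 5 × 0.363^1 × 0.637^4 = 0.298837
P(M+10) = 0.637^5 = 0.104881
The M+6 peak is largest (0.340590); scaling to 100 gives 1.85 : 16.24 : 56.99 : 100.00 : 87.74 : 30.79.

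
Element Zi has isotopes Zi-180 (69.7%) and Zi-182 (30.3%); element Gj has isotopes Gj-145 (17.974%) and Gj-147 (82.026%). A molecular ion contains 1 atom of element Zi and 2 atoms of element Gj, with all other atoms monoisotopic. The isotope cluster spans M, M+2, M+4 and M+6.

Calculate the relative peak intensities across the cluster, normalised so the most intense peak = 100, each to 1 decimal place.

Element Zi pattern (n=1): 0.6970 : 0.3030
Element Gj pattern (n=2): 0.03230647 : 0.29486706 : 0.67282647
Convolve the two distributions (both contribute in 2-u steps):
  M: 0.6970×0.03230647 = 0.022518
  M+2: 0.6970×0.29486706 + 0.3030×0.03230647 = 0.215311
  M+4: 0.6970×0.67282647 + 0.3030×0.29486706 = 0.558305
  M+6: 0.3030×0.67282647 = 0.203866
Scale to base peak (0.558305) = 100: 4.0 : 38.6 : 100.0 : 36.5

4.0 : 38.6 : 100.0 : 36.5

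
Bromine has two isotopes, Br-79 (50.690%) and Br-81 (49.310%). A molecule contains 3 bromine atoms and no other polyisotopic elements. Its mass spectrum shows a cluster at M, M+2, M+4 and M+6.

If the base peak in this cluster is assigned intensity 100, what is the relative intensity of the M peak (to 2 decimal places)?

34.27

(0.50690 + 0.49310)^3 gives M 0.1302, M+2 0.3801, M+4 0.3698, M+6 0.1199; the largest is M+2.
P(M+2) = C(3,1) × 0.50690^2 × 0.49310^1 = 3 × 0.25694761 × 0.4931 = 0.380103 (base)
P(M) = C(3,0) × 0.50690^3 × 0.49310^0 = 1 × 0.13024674 × 1.0000 = 0.130247
Relative intensity = 0.130247 / 0.380103 × 100 = 34.27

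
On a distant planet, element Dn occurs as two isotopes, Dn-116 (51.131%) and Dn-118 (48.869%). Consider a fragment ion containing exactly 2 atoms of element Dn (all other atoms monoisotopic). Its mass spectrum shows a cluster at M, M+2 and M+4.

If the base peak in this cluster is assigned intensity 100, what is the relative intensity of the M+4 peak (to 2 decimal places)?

Binomial terms of (0.51131 + 0.48869)^2: M 0.2614, M+2 0.4997, M+4 0.2388 → M+2 is the base peak.
P(M+2) = C(2,1) × 0.51131^1 × 0.48869^1 = 2 × 0.51131 × 0.48869 = 0.499744 (base)
P(M+4) = C(2,2) × 0.51131^0 × 0.48869^2 = 1 × 1.0000 × 0.23881792 = 0.238818
Relative intensity = 0.238818 / 0.499744 × 100 = 47.79

47.79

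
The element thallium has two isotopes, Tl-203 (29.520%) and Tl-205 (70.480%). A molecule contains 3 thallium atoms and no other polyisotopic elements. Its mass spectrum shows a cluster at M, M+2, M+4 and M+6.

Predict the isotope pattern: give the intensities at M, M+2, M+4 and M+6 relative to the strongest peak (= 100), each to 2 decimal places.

5.85 : 41.88 : 100.00 : 79.58

Expanding (0.29520 + 0.70480)^3:
P(M) = 0.29520^3 = 0.025725
P(M+2) = 3 × 0.29520^2 × 0.70480^1 = 0.184255
P(M+4) = 3 × 0.29520^1 × 0.70480^2 = 0.439916
P(M+6) = 0.70480^3 = 0.350104
The M+4 peak is largest (0.439916); scaling to 100 gives 5.85 : 41.88 : 100.00 : 79.58.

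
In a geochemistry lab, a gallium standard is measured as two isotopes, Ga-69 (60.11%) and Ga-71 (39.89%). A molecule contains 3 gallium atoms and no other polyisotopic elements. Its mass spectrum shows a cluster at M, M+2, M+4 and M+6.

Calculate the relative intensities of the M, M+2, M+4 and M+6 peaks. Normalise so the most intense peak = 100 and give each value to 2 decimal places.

50.23 : 100.00 : 66.36 : 14.68

Each Ga atom is independently Ga-69 (p = 0.6011) or Ga-71 (q = 0.3989); the cluster is the binomial expansion (p + q)^3.
P(M) = 0.6011^3 = 0.217190
P(M+2) = 3 × 0.6011^2 × 0.3989^1 = 0.432393
P(M+4) = 3 × 0.6011^1 × 0.3989^2 = 0.286943
P(M+6) = 0.3989^3 = 0.063473
The M+2 peak is largest (0.432393); scaling to 100 gives 50.23 : 100.00 : 66.36 : 14.68.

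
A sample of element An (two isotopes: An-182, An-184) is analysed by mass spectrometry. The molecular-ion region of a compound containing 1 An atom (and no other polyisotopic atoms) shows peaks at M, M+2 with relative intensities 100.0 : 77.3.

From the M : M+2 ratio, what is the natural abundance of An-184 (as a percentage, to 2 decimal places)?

43.60%

Let p = fractional abundance of An-182. I(M+2)/I(M) = [C(1,1)·p^0·(1−p)] / p^1 = 1·(1−p)/p = 77.3/100.0 = 0.7730
(1−p)/p = 0.7730/1 = 0.7730  ⇒  p = 1/(1 + 0.7730) = 0.5640
An-182: 56.40%, An-184: 43.60%.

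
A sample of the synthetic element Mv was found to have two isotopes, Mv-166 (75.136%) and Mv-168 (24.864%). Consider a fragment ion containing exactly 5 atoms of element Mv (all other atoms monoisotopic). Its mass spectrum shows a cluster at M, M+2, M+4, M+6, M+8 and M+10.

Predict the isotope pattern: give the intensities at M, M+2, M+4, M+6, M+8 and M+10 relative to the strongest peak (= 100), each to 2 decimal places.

Expanding (0.75136 + 0.24864)^5:
P(M) = 0.75136^5 = 0.239464
P(M+2) = 5 × 0.75136^4 × 0.24864^1 = 0.396217
P(M+4) = 10 × 0.75136^3 × 0.24864^2 = 0.262232
P(M+6) = 10 × 0.75136^2 × 0.24864^3 = 0.086778
P(M+8) = 5 × 0.75136^1 × 0.24864^4 = 0.014358
P(M+10) = 0.24864^5 = 0.000950
The M+2 peak is largest (0.396217); scaling to 100 gives 60.44 : 100.00 : 66.18 : 21.90 : 3.62 : 0.24.

60.44 : 100.00 : 66.18 : 21.90 : 3.62 : 0.24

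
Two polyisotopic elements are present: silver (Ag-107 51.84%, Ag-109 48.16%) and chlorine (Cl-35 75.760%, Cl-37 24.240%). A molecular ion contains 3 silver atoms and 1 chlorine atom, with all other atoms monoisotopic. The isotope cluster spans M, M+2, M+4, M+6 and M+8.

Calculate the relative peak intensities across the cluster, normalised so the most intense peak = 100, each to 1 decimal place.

28.7 : 89.3 : 100.0 : 46.8 : 7.4

Silver pattern (n=3): 0.13931407 : 0.38827347 : 0.36071085 : 0.11170161
Chlorine pattern (n=1): 0.7576 : 0.2424
Convolve the two distributions (both contribute in 2-u steps):
  M: 0.13931407×0.7576 = 0.105544
  M+2: 0.13931407×0.2424 + 0.38827347×0.7576 = 0.327926
  M+4: 0.38827347×0.2424 + 0.36071085×0.7576 = 0.367392
  M+6: 0.36071085×0.2424 + 0.11170161×0.7576 = 0.172061
  M+8: 0.11170161×0.2424 = 0.027076
Scale to base peak (0.367392) = 100: 28.7 : 89.3 : 100.0 : 46.8 : 7.4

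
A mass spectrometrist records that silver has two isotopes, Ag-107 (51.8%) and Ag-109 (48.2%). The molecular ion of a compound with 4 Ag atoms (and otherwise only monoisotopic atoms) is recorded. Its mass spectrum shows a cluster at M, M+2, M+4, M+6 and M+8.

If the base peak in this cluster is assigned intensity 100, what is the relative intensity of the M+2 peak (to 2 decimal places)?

Term probabilities: M 0.0720, M+2 0.2680, M+4 0.3740, M+6 0.2320, M+8 0.0540. Base peak = M+4.
P(M+4) = C(4,2) × 0.518^2 × 0.482^2 = 6 × 0.268324 × 0.232324 = 0.374029 (base)
P(M+2) = C(4,1) × 0.518^3 × 0.482^1 = 4 × 0.13899183 × 0.4820 = 0.267976
Relative intensity = 0.267976 / 0.374029 × 100 = 71.65

71.65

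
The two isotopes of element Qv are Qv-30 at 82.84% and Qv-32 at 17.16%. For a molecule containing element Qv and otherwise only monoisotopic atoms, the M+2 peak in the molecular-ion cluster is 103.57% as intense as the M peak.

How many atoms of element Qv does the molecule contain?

5

With n Qv atoms, P(M+2)/P(M) = C(n,1)·p^(n−1)q / p^n = n·q/p = n · 0.1716/0.8284.
n = 1.0357 × 0.8284/0.1716 = 5.00 ≈ 5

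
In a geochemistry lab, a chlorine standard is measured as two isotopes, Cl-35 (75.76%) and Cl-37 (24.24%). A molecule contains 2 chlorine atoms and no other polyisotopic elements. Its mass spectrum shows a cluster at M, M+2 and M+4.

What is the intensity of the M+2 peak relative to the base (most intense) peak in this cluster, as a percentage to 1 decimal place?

(0.7576 + 0.2424)^2 gives M 0.5740, M+2 0.3673, M+4 0.0588; the largest is M.
P(M) = C(2,0) × 0.7576^2 × 0.2424^0 = 1 × 0.57395776 × 1.0000 = 0.573958 (base)
P(M+2) = C(2,1) × 0.7576^1 × 0.2424^1 = 2 × 0.7576 × 0.2424 = 0.367284
Relative intensity = 0.367284 / 0.573958 × 100 = 64.0

64.0%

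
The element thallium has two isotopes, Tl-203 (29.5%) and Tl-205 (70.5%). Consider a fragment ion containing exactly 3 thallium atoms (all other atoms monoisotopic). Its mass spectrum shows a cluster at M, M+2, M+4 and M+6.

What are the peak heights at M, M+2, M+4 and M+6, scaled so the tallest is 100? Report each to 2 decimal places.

The 3 Tl atoms are independent, so intensities follow the terms of (0.295 + 0.705)^3.
P(M) = 0.295^3 = 0.025672
P(M+2) = 3 × 0.295^2 × 0.705^1 = 0.184058
P(M+4) = 3 × 0.295^1 × 0.705^2 = 0.439867
P(M+6) = 0.705^3 = 0.350403
The M+4 peak is largest (0.439867); scaling to 100 gives 5.84 : 41.84 : 100.00 : 79.66.

5.84 : 41.84 : 100.00 : 79.66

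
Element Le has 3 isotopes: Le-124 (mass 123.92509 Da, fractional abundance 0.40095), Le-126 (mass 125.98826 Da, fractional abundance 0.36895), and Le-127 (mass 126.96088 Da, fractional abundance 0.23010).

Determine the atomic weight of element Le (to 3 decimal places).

The abundance-weighted mean is 0.40095 × 123.92509 + 0.36895 × 125.98826 + 0.23010 × 126.96088
= 49.687765 + 46.483369 + 29.213698 = 125.384832 Da

125.385 Da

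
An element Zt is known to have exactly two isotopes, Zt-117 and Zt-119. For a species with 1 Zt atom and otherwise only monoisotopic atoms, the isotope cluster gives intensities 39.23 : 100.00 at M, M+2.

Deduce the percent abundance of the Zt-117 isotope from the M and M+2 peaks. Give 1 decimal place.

Let p = fractional abundance of Zt-117. I(M+2)/I(M) = [C(1,1)·p^0·(1−p)] / p^1 = 1·(1−p)/p = 100.00/39.23 = 2.5491
(1−p)/p = 2.5491/1 = 2.5491  ⇒  p = 1/(1 + 2.5491) = 0.2818
Zt-117: 28.2%, Zt-119: 71.8%.

28.2%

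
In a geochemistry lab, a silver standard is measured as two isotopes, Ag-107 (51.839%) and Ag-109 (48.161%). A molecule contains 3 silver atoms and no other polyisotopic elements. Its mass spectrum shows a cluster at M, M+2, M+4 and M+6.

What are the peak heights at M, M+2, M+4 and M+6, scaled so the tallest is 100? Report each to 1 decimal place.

Expanding (0.51839 + 0.48161)^3:
P(M) = 0.51839^3 = 0.139306
P(M+2) = 3 × 0.51839^2 × 0.48161^1 = 0.388267
P(M+4) = 3 × 0.51839^1 × 0.48161^2 = 0.360719
P(M+6) = 0.48161^3 = 0.111709
The M+2 peak is largest (0.388267); scaling to 100 gives 35.9 : 100.0 : 92.9 : 28.8.

35.9 : 100.0 : 92.9 : 28.8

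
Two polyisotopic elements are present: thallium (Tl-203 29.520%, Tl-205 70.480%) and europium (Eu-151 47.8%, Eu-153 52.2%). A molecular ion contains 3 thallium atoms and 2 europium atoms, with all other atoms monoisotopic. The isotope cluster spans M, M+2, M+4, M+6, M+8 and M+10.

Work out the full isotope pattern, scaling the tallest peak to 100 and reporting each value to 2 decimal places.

1.68 : 15.71 : 57.04 : 100.00 : 84.23 : 27.28

Thallium pattern (n=3): 0.02572463 : 0.18425524 : 0.43991564 : 0.35010449
Europium pattern (n=2): 0.228484 : 0.499032 : 0.272484
Convolve the two distributions (both contribute in 2-u steps):
  M: 0.02572463×0.228484 = 0.005878
  M+2: 0.02572463×0.499032 + 0.18425524×0.228484 = 0.054937
  M+4: 0.02572463×0.272484 + 0.18425524×0.499032 + 0.43991564×0.228484 = 0.199472
  M+6: 0.18425524×0.272484 + 0.43991564×0.499032 + 0.35010449×0.228484 = 0.349732
  M+8: 0.43991564×0.272484 + 0.35010449×0.499032 = 0.294583
  M+10: 0.35010449×0.272484 = 0.095398
Scale to base peak (0.349732) = 100: 1.68 : 15.71 : 57.04 : 100.00 : 84.23 : 27.28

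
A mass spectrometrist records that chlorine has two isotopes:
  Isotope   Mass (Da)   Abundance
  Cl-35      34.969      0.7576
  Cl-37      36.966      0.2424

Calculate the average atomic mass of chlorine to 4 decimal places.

35.4531 Da

Ar = Σ fᵢ·mᵢ = 0.7576 × 34.969 + 0.2424 × 36.966
= 26.49251 + 8.96056 = 35.45307 Da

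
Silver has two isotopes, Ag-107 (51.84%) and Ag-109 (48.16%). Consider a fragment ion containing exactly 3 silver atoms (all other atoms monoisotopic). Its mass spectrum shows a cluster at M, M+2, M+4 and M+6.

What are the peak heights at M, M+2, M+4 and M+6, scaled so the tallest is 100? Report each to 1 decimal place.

35.9 : 100.0 : 92.9 : 28.8

Each Ag atom is independently Ag-107 (p = 0.5184) or Ag-109 (q = 0.4816); the cluster is the binomial expansion (p + q)^3.
P(M) = 0.5184^3 = 0.139314
P(M+2) = 3 × 0.5184^2 × 0.4816^1 = 0.388273
P(M+4) = 3 × 0.5184^1 × 0.4816^2 = 0.360711
P(M+6) = 0.4816^3 = 0.111702
The M+2 peak is largest (0.388273); scaling to 100 gives 35.9 : 100.0 : 92.9 : 28.8.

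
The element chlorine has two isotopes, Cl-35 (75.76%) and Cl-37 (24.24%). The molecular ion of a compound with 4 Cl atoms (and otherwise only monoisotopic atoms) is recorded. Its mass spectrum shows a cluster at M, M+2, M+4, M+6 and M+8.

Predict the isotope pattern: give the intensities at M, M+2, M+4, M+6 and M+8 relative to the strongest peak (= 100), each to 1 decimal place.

Expanding (0.7576 + 0.2424)^4:
P(M) = 0.7576^4 = 0.329428
P(M+2) = 4 × 0.7576^3 × 0.2424^1 = 0.421612
P(M+4) = 6 × 0.7576^2 × 0.2424^2 = 0.202347
P(M+6) = 4 × 0.7576^1 × 0.2424^3 = 0.043162
P(M+8) = 0.2424^4 = 0.003452
The M+2 peak is largest (0.421612); scaling to 100 gives 78.1 : 100.0 : 48.0 : 10.2 : 0.8.

78.1 : 100.0 : 48.0 : 10.2 : 0.8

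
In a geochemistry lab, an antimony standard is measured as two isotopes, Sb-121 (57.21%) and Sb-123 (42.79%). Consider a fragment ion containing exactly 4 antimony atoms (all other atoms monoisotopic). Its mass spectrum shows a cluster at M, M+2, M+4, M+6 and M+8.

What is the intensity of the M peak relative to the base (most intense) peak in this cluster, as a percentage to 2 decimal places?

29.79%

(0.5721 + 0.4279)^4 gives M 0.1071, M+2 0.3205, M+4 0.3596, M+6 0.1793, M+8 0.0335; the largest is M+4.
P(M+4) = C(4,2) × 0.5721^2 × 0.4279^2 = 6 × 0.32729841 × 0.18309841 = 0.359567 (base)
P(M) = C(4,0) × 0.5721^4 × 0.4279^0 = 1 × 0.10712425 × 1.0000 = 0.107124
Relative intensity = 0.107124 / 0.359567 × 100 = 29.79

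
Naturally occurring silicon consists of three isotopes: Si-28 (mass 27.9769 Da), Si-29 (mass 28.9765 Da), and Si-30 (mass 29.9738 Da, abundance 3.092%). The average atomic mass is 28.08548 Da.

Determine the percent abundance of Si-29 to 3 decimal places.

4.685%

Let x and y be the fractions of Si-28 and Si-29. Then x + y = 1 − 0.03092 = 0.96908 and 27.9769x + 28.9765y = 28.08548 − 0.03092×29.9738 = 27.158690104.
Substituting: 27.9769x + 28.9765(0.96908 − x) = 27.158690104
(27.9769 − 28.9765)x = -0.921856516  ⇒  x = 0.92223, y = 0.04685
Si-28: 92.223%, Si-29: 4.685%.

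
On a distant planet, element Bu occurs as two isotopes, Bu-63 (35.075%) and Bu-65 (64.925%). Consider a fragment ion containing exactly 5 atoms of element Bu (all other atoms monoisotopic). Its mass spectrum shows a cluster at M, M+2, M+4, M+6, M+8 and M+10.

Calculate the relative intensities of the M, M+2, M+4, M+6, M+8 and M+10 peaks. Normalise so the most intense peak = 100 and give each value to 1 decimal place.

Expanding (0.35075 + 0.64925)^5:
P(M) = 0.35075^5 = 0.005309
P(M+2) = 5 × 0.35075^4 × 0.64925^1 = 0.049133
P(M+4) = 10 × 0.35075^3 × 0.64925^2 = 0.181893
P(M+6) = 10 × 0.35075^2 × 0.64925^3 = 0.336691
P(M+8) = 5 × 0.35075^1 × 0.64925^4 = 0.311613
P(M+10) = 0.64925^5 = 0.115361
The M+6 peak is largest (0.336691); scaling to 100 gives 1.6 : 14.6 : 54.0 : 100.0 : 92.6 : 34.3.

1.6 : 14.6 : 54.0 : 100.0 : 92.6 : 34.3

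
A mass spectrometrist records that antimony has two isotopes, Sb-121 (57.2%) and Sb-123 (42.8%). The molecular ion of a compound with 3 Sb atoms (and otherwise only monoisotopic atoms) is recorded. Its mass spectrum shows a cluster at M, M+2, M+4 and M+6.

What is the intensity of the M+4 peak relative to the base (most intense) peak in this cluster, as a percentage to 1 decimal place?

Binomial terms of (0.572 + 0.428)^3: M 0.1871, M+2 0.4201, M+4 0.3143, M+6 0.0784 → M+2 is the base peak.
P(M+2) = C(3,1) × 0.572^2 × 0.428^1 = 3 × 0.327184 × 0.4280 = 0.420104 (base)
P(M+4) = C(3,2) × 0.572^1 × 0.428^2 = 3 × 0.5720 × 0.183184 = 0.314344
Relative intensity = 0.314344 / 0.420104 × 100 = 74.8

74.8%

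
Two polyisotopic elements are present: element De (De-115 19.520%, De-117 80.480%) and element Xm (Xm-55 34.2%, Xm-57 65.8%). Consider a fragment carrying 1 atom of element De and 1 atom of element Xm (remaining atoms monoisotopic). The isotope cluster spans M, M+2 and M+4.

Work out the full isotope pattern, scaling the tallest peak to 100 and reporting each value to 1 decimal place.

Element De pattern (n=1): 0.1952 : 0.8048
Element Xm pattern (n=1): 0.3420 : 0.6580
Convolve the two distributions (both contribute in 2-u steps):
  M: 0.1952×0.3420 = 0.066758
  M+2: 0.1952×0.6580 + 0.8048×0.3420 = 0.403683
  M+4: 0.8048×0.6580 = 0.529558
Scale to base peak (0.529558) = 100: 12.6 : 76.2 : 100.0

12.6 : 76.2 : 100.0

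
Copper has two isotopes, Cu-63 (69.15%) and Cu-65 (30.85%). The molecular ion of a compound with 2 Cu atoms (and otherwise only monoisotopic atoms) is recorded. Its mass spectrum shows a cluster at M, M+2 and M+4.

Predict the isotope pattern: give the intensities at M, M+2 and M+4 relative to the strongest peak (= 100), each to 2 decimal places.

100.00 : 89.23 : 19.90

The 2 Cu atoms are independent, so intensities follow the terms of (0.6915 + 0.3085)^2.
P(M) = 0.6915^2 = 0.478172
P(M+2) = 2 × 0.6915^1 × 0.3085^1 = 0.426656
P(M+4) = 0.3085^2 = 0.095172
The M peak is largest (0.478172); scaling to 100 gives 100.00 : 89.23 : 19.90.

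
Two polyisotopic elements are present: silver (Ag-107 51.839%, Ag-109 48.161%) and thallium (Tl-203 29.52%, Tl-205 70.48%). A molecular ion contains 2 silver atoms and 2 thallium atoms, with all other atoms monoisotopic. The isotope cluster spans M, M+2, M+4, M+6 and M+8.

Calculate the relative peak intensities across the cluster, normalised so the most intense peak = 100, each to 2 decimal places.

Silver pattern (n=2): 0.26872819 : 0.49932362 : 0.23194819
Thallium pattern (n=2): 0.08714304 : 0.41611392 : 0.49674304
Convolve the two distributions (both contribute in 2-u steps):
  M: 0.26872819×0.08714304 = 0.023418
  M+2: 0.26872819×0.41611392 + 0.49932362×0.08714304 = 0.155334
  M+4: 0.26872819×0.49674304 + 0.49932362×0.41611392 + 0.23194819×0.08714304 = 0.361477
  M+6: 0.49932362×0.49674304 + 0.23194819×0.41611392 = 0.344552
  M+8: 0.23194819×0.49674304 = 0.115219
Scale to base peak (0.361477) = 100: 6.48 : 42.97 : 100.00 : 95.32 : 31.87

6.48 : 42.97 : 100.00 : 95.32 : 31.87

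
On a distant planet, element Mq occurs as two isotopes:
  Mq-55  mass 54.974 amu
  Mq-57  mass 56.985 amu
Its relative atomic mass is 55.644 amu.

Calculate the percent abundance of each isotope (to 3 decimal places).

With x = fraction of Mq-55 (so Mq-57 is 1 − x):
54.974·x + 56.985·(1 − x) = 55.644
(54.974 − 56.985)·x = 55.644 − 56.985
x = -1.341 / -2.011 = 0.66683 → 66.683% Mq-55, 33.317% Mq-57.

Mq-55: 66.683%, Mq-57: 33.317%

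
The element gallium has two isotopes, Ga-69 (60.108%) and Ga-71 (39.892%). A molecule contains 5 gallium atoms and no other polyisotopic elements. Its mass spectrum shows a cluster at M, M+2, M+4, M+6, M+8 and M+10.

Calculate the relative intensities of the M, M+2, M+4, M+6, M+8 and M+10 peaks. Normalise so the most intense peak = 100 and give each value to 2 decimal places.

Each Ga atom is independently Ga-69 (p = 0.60108) or Ga-71 (q = 0.39892); the cluster is the binomial expansion (p + q)^5.
P(M) = 0.60108^5 = 0.078462
P(M+2) = 5 × 0.60108^4 × 0.39892^1 = 0.260366
P(M+4) = 10 × 0.60108^3 × 0.39892^2 = 0.345596
P(M+6) = 10 × 0.60108^2 × 0.39892^3 = 0.229362
P(M+8) = 5 × 0.60108^1 × 0.39892^4 = 0.076111
P(M+10) = 0.39892^5 = 0.010103
The M+4 peak is largest (0.345596); scaling to 100 gives 22.70 : 75.34 : 100.00 : 66.37 : 22.02 : 2.92.

22.70 : 75.34 : 100.00 : 66.37 : 22.02 : 2.92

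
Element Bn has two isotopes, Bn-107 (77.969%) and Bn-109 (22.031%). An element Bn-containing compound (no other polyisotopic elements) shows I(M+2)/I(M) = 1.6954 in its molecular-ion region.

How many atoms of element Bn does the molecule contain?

With n Bn atoms, P(M+2)/P(M) = C(n,1)·p^(n−1)q / p^n = n·q/p = n · 0.22031/0.77969.
n = 1.6954 × 0.77969/0.22031 = 6.00 ≈ 6

6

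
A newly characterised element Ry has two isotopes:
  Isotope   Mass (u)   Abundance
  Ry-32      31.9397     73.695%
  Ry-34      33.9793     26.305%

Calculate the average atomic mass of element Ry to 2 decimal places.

32.48 u

Weight each isotope mass by its fractional abundance: 0.73695 × 31.9397 + 0.26305 × 33.9793
= 23.53796 + 8.93825 = 32.47621 u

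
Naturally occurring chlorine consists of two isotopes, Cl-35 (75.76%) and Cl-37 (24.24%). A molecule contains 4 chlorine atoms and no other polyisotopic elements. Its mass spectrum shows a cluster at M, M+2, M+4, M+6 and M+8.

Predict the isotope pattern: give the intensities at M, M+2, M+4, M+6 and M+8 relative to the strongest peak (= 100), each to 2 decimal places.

78.14 : 100.00 : 47.99 : 10.24 : 0.82

Expanding (0.7576 + 0.2424)^4:
P(M) = 0.7576^4 = 0.329428
P(M+2) = 4 × 0.7576^3 × 0.2424^1 = 0.421612
P(M+4) = 6 × 0.7576^2 × 0.2424^2 = 0.202347
P(M+6) = 4 × 0.7576^1 × 0.2424^3 = 0.043162
P(M+8) = 0.2424^4 = 0.003452
The M+2 peak is largest (0.421612); scaling to 100 gives 78.14 : 100.00 : 47.99 : 10.24 : 0.82.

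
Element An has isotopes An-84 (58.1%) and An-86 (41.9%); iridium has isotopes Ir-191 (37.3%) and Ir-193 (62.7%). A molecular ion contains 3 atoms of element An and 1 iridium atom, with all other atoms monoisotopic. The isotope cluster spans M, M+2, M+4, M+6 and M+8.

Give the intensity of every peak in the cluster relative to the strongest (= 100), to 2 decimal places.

Element An pattern (n=3): 0.19612294 : 0.42431418 : 0.30600282 : 0.07356006
Iridium pattern (n=1): 0.3730 : 0.6270
Convolve the two distributions (both contribute in 2-u steps):
  M: 0.19612294×0.3730 = 0.073154
  M+2: 0.19612294×0.6270 + 0.42431418×0.3730 = 0.281238
  M+4: 0.42431418×0.6270 + 0.30600282×0.3730 = 0.380184
  M+6: 0.30600282×0.6270 + 0.07356006×0.3730 = 0.219302
  M+8: 0.07356006×0.6270 = 0.046122
Scale to base peak (0.380184) = 100: 19.24 : 73.97 : 100.00 : 57.68 : 12.13

19.24 : 73.97 : 100.00 : 57.68 : 12.13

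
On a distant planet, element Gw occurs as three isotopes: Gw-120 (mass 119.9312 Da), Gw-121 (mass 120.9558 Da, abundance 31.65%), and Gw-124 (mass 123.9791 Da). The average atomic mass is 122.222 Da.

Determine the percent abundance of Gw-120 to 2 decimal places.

19.77%

The remaining 68.35% is split between Gw-120 (fraction x) and Gw-124 (fraction 0.6835 − x).
Substituting: 119.9312x + 123.9791(0.6835 − x) = 83.9394893
(119.9312 − 123.9791)x = -0.80022555  ⇒  x = 0.19769, y = 0.48581
Gw-120: 19.77%, Gw-124: 48.58%.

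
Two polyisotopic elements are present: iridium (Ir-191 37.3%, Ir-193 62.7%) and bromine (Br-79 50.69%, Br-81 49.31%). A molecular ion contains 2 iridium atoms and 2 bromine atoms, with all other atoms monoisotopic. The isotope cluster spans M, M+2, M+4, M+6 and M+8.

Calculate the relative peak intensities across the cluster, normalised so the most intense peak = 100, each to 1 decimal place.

Iridium pattern (n=2): 0.139129 : 0.467742 : 0.393129
Bromine pattern (n=2): 0.25694761 : 0.49990478 : 0.24314761
Convolve the two distributions (both contribute in 2-u steps):
  M: 0.139129×0.25694761 = 0.035749
  M+2: 0.139129×0.49990478 + 0.467742×0.25694761 = 0.189736
  M+4: 0.139129×0.24314761 + 0.467742×0.49990478 + 0.393129×0.25694761 = 0.368669
  M+6: 0.467742×0.24314761 + 0.393129×0.49990478 = 0.310257
  M+8: 0.393129×0.24314761 = 0.095588
Scale to base peak (0.368669) = 100: 9.7 : 51.5 : 100.0 : 84.2 : 25.9

9.7 : 51.5 : 100.0 : 84.2 : 25.9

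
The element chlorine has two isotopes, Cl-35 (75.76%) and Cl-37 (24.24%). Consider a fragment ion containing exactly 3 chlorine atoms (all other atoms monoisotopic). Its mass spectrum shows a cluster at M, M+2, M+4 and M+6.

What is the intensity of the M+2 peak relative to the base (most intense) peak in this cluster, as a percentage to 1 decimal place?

96.0%

Binomial terms of (0.7576 + 0.2424)^3: M 0.4348, M+2 0.4174, M+4 0.1335, M+6 0.0142 → M is the base peak.
P(M) = C(3,0) × 0.7576^3 × 0.2424^0 = 1 × 0.4348304 × 1.0000 = 0.434830 (base)
P(M+2) = C(3,1) × 0.7576^2 × 0.2424^1 = 3 × 0.57395776 × 0.2424 = 0.417382
Relative intensity = 0.417382 / 0.434830 × 100 = 96.0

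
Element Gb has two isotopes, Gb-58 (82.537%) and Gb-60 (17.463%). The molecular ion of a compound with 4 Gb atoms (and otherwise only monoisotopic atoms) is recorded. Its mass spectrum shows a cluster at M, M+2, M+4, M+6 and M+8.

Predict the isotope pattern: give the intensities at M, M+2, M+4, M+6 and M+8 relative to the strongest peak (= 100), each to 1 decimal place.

100.0 : 84.6 : 26.9 : 3.8 : 0.2

The 4 Gb atoms are independent, so intensities follow the terms of (0.82537 + 0.17463)^4.
P(M) = 0.82537^4 = 0.464082
P(M+2) = 4 × 0.82537^3 × 0.17463^1 = 0.392758
P(M+4) = 6 × 0.82537^2 × 0.17463^2 = 0.124648
P(M+6) = 4 × 0.82537^1 × 0.17463^3 = 0.017582
P(M+8) = 0.17463^4 = 0.000930
The M peak is largest (0.464082); scaling to 100 gives 100.0 : 84.6 : 26.9 : 3.8 : 0.2.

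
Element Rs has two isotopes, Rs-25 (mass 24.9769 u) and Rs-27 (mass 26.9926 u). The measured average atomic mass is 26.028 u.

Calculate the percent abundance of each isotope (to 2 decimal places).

With x = fraction of Rs-25 (so Rs-27 is 1 − x):
24.9769·x + 26.9926·(1 − x) = 26.028
(24.9769 − 26.9926)·x = 26.028 − 26.9926
x = -0.9646 / -2.0157 = 0.47854 → 47.85% Rs-25, 52.15% Rs-27.

Rs-25: 47.85%, Rs-27: 52.15%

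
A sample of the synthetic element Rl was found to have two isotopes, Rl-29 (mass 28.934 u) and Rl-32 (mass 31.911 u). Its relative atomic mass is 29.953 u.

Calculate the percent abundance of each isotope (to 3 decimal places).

Rl-29: 65.771%, Rl-32: 34.229%

With x = fraction of Rl-29 (so Rl-32 is 1 − x):
28.934·x + 31.911·(1 − x) = 29.953
(28.934 − 31.911)·x = 29.953 − 31.911
x = -1.958 / -2.977 = 0.65771 → 65.771% Rl-29, 34.229% Rl-32.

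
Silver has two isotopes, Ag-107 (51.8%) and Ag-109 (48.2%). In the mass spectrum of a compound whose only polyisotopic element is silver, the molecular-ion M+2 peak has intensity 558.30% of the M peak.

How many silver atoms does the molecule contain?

6

With n Ag atoms, P(M+2)/P(M) = C(n,1)·p^(n−1)q / p^n = n·q/p = n · 0.482/0.518.
n = 5.5830 × 0.518/0.482 = 6.00 ≈ 6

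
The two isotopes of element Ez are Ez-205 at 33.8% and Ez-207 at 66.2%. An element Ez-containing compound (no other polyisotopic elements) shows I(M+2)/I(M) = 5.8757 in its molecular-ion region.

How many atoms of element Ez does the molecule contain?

3

The M+2/M ratio from n Ez atoms is n · q/p = n · 0.662/0.338.
n = 5.8757 × 0.338/0.662 = 3.00 ≈ 3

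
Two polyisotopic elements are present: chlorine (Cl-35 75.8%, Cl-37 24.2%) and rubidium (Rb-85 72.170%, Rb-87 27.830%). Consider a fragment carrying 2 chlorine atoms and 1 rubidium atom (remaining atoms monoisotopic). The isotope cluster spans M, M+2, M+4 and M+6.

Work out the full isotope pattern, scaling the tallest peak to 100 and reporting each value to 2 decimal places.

Chlorine pattern (n=2): 0.574564 : 0.366872 : 0.058564
Rubidium pattern (n=1): 0.7217 : 0.2783
Convolve the two distributions (both contribute in 2-u steps):
  M: 0.574564×0.7217 = 0.414663
  M+2: 0.574564×0.2783 + 0.366872×0.7217 = 0.424673
  M+4: 0.366872×0.2783 + 0.058564×0.7217 = 0.144366
  M+6: 0.058564×0.2783 = 0.016298
Scale to base peak (0.424673) = 100: 97.64 : 100.00 : 33.99 : 3.84

97.64 : 100.00 : 33.99 : 3.84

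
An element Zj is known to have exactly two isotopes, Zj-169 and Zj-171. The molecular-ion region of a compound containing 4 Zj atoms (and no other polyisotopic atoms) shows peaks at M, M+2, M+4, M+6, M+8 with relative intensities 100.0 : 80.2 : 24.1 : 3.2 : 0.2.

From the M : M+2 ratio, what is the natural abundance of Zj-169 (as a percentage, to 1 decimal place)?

83.3%

Let p = fractional abundance of Zj-169. I(M+2)/I(M) = [C(4,1)·p^3·(1−p)] / p^4 = 4·(1−p)/p = 80.2/100.0 = 0.8020
(1−p)/p = 0.8020/4 = 0.2005  ⇒  p = 1/(1 + 0.2005) = 0.8330
Zj-169: 83.3%, Zj-171: 16.7%.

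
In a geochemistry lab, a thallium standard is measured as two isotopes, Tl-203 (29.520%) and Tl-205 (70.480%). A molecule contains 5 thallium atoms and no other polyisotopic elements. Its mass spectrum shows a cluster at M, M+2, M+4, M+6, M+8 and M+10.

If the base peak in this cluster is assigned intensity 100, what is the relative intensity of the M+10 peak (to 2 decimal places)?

(0.29520 + 0.70480)^5 gives M 0.0022, M+2 0.0268, M+4 0.1278, M+6 0.3051, M+8 0.3642, M+10 0.1739; the largest is M+8.
P(M+8) = C(5,4) × 0.29520^1 × 0.70480^4 = 5 × 0.2952 × 0.24675365 = 0.364208 (base)
P(M+10) = C(5,5) × 0.29520^0 × 0.70480^5 = 1 × 1.0000 × 0.17391197 = 0.173912
Relative intensity = 0.173912 / 0.364208 × 100 = 47.75

47.75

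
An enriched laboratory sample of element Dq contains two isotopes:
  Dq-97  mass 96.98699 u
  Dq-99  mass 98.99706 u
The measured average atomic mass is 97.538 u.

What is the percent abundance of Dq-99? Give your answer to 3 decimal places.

27.412%

Writing the weighted mean with unknown fraction x of Dq-97:
96.98699·x + 98.99706·(1 − x) = 97.538
(96.98699 − 98.99706)·x = 97.538 − 98.99706
x = -1.45906 / -2.01007 = 0.72588 → 72.588% Dq-97, 27.412% Dq-99.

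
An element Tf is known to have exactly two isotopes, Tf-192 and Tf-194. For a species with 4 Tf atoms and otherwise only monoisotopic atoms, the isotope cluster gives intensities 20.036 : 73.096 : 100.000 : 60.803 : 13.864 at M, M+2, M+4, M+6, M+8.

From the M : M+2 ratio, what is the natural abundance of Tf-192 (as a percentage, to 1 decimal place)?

Let p = fractional abundance of Tf-192. I(M+2)/I(M) = [C(4,1)·p^3·(1−p)] / p^4 = 4·(1−p)/p = 73.096/20.036 = 3.6482
(1−p)/p = 3.6482/4 = 0.9121  ⇒  p = 1/(1 + 0.9121) = 0.5230
Tf-192: 52.3%, Tf-194: 47.7%.

52.3%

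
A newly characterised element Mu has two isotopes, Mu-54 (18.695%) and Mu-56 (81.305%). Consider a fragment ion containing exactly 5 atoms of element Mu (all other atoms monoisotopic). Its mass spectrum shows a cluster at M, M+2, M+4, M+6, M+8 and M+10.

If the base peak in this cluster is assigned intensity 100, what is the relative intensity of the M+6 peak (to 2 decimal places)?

45.99

(0.18695 + 0.81305)^5 gives M 0.0002, M+2 0.0050, M+4 0.0432, M+6 0.1878, M+8 0.4085, M+10 0.3553; the largest is M+8.
P(M+8) = C(5,4) × 0.18695^1 × 0.81305^4 = 5 × 0.18695 × 0.4369875 = 0.408474 (base)
P(M+6) = C(5,3) × 0.18695^2 × 0.81305^3 = 10 × 0.0349503 × 0.53746695 = 0.187846
Relative intensity = 0.187846 / 0.408474 × 100 = 45.99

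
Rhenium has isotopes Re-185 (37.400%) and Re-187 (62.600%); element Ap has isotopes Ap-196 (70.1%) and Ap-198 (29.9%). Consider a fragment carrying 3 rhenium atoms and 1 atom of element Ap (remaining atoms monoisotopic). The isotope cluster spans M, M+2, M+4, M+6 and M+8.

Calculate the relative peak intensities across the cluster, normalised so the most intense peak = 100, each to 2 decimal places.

Rhenium pattern (n=3): 0.05231362 : 0.26268713 : 0.43968487 : 0.24531438
Element Ap pattern (n=1): 0.7010 : 0.2990
Convolve the two distributions (both contribute in 2-u steps):
  M: 0.05231362×0.7010 = 0.036672
  M+2: 0.05231362×0.2990 + 0.26268713×0.7010 = 0.199785
  M+4: 0.26268713×0.2990 + 0.43968487×0.7010 = 0.386763
  M+6: 0.43968487×0.2990 + 0.24531438×0.7010 = 0.303431
  M+8: 0.24531438×0.2990 = 0.073349
Scale to base peak (0.386763) = 100: 9.48 : 51.66 : 100.00 : 78.45 : 18.96

9.48 : 51.66 : 100.00 : 78.45 : 18.96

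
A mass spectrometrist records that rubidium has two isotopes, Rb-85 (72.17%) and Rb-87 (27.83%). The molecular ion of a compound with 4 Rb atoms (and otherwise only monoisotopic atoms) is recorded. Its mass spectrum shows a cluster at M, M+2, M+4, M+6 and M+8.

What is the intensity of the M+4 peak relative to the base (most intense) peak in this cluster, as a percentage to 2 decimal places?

Term probabilities: M 0.2713, M+2 0.4184, M+4 0.2420, M+6 0.0622, M+8 0.0060. Base peak = M+2.
P(M+2) = C(4,1) × 0.7217^3 × 0.2783^1 = 4 × 0.37589809 × 0.2783 = 0.418450 (base)
P(M+4) = C(4,2) × 0.7217^2 × 0.2783^2 = 6 × 0.52085089 × 0.07745089 = 0.242042
Relative intensity = 0.242042 / 0.418450 × 100 = 57.84

57.84%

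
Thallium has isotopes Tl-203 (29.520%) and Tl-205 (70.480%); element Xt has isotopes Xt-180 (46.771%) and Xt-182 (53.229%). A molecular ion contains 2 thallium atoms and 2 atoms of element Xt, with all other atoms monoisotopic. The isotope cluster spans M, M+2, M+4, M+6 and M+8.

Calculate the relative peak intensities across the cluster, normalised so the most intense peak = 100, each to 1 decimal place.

Thallium pattern (n=2): 0.08714304 : 0.41611392 : 0.49674304
Element Xt pattern (n=2): 0.21875264 : 0.49791471 : 0.28333264
Convolve the two distributions (both contribute in 2-u steps):
  M: 0.08714304×0.21875264 = 0.019063
  M+2: 0.08714304×0.49791471 + 0.41611392×0.21875264 = 0.134416
  M+4: 0.08714304×0.28333264 + 0.41611392×0.49791471 + 0.49674304×0.21875264 = 0.340544
  M+6: 0.41611392×0.28333264 + 0.49674304×0.49791471 = 0.365234
  M+8: 0.49674304×0.28333264 = 0.140744
Scale to base peak (0.365234) = 100: 5.2 : 36.8 : 93.2 : 100.0 : 38.5

5.2 : 36.8 : 93.2 : 100.0 : 38.5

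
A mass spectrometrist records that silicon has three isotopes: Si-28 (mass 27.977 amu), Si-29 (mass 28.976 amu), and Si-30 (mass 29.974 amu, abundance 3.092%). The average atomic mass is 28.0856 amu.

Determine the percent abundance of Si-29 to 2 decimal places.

4.69%

The remaining 96.908% is split between Si-28 (fraction x) and Si-29 (fraction 0.96908 − x).
Substituting: 27.977x + 28.976(0.96908 − x) = 27.15880392
(27.977 − 28.976)x = -0.92125816  ⇒  x = 0.92218, y = 0.04690
Si-28: 92.22%, Si-29: 4.69%.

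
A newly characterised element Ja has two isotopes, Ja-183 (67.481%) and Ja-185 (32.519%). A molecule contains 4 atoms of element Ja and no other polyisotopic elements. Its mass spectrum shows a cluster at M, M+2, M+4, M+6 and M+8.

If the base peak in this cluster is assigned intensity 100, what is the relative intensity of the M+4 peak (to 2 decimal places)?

(0.67481 + 0.32519)^4 gives M 0.2074, M+2 0.3997, M+4 0.2889, M+6 0.0928, M+8 0.0112; the largest is M+2.
P(M+2) = C(4,1) × 0.67481^3 × 0.32519^1 = 4 × 0.30728724 × 0.32519 = 0.399707 (base)
P(M+4) = C(4,2) × 0.67481^2 × 0.32519^2 = 6 × 0.45536854 × 0.10574854 = 0.288927
Relative intensity = 0.288927 / 0.399707 × 100 = 72.28

72.28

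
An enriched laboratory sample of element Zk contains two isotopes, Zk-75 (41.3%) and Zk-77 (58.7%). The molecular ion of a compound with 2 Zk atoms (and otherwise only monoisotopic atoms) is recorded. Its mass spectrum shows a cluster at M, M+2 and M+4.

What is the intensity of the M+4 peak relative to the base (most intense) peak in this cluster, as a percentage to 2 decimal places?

Term probabilities: M 0.1706, M+2 0.4849, M+4 0.3446. Base peak = M+2.
P(M+2) = C(2,1) × 0.413^1 × 0.587^1 = 2 × 0.4130 × 0.5870 = 0.484862 (base)
P(M+4) = C(2,2) × 0.413^0 × 0.587^2 = 1 × 1.0000 × 0.344569 = 0.344569
Relative intensity = 0.344569 / 0.484862 × 100 = 71.07

71.07%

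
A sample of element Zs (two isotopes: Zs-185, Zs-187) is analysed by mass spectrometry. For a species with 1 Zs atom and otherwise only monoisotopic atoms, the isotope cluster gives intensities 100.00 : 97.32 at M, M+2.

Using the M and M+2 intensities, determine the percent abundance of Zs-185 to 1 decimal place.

50.7%

If p is the fraction of Zs that is Zs-185, then I(M+2)/I(M) = [C(1,1)·p^0·(1−p)] / p^1 = 1·(1−p)/p = 97.32/100.00 = 0.9732
(1−p)/p = 0.9732/1 = 0.9732  ⇒  p = 1/(1 + 0.9732) = 0.5068
Zs-185: 50.7%, Zs-187: 49.3%.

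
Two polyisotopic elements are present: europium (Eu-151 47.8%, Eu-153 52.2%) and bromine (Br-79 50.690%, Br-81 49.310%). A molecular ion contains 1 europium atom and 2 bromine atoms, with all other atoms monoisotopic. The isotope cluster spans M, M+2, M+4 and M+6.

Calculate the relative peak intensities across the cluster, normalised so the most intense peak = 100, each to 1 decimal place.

32.6 : 98.9 : 100.0 : 33.7

Europium pattern (n=1): 0.4780 : 0.5220
Bromine pattern (n=2): 0.25694761 : 0.49990478 : 0.24314761
Convolve the two distributions (both contribute in 2-u steps):
  M: 0.4780×0.25694761 = 0.122821
  M+2: 0.4780×0.49990478 + 0.5220×0.25694761 = 0.373081
  M+4: 0.4780×0.24314761 + 0.5220×0.49990478 = 0.377175
  M+6: 0.5220×0.24314761 = 0.126923
Scale to base peak (0.377175) = 100: 32.6 : 98.9 : 100.0 : 33.7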